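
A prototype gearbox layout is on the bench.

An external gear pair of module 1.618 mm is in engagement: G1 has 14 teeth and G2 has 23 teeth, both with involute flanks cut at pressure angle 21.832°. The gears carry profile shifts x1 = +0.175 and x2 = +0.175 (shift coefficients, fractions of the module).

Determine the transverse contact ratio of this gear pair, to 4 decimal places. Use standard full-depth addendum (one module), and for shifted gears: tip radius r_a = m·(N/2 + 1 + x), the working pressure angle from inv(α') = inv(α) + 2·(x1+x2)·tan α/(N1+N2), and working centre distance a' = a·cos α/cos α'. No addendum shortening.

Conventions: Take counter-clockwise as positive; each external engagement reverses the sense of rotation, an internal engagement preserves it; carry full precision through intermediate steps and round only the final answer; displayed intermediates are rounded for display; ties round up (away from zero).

1.3938

single-mesh involute tooth geometry (14T engaging 23T at module 1.618)
base radii: r_b1 = 10.513680, r_b2 = 17.272474
tip radii: r_a1 = 13.227150, r_a2 = 20.508150
inv(α') = inv(21.832°) + 2·(+0.175+0.175)·tan α/(14+23) = 0.02715847  ⇒  α' = 24.23125°
a' = a·cos α / cos α' = 29.9330·cos 21.832°/cos 24.23125° = 30.470735
action lengths: √(r_a1²−r_b1²) = 8.026209, √(r_a2²−r_b2²) = 11.056485
base pitch p_b = π·m·cos α = 4.718528
CR = (8.026209 + 11.056485 − 30.470735·sin 24.23125°)/4.718528 = 1.393842
contact ratio ≈ 1.3938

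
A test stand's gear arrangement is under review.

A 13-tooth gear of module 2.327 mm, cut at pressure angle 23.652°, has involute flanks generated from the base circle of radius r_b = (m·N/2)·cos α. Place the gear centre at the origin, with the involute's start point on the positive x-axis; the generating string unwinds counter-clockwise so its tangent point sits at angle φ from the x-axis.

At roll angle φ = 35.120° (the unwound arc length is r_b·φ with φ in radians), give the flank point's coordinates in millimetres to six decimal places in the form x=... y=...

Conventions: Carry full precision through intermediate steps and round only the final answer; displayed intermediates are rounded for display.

recognized (one wheel, involute flank): single-mesh tooth geometry, m = 2.327, N = 13
pitch radius r_p = m·N/2 = 2.327·13/2 = 15.125500
base radius r_b = r_p·cos α = 15.125500·cos 23.652° = 13.854943
roll angle φ = 35.120° = 0.61295963 rad
x = r_b·(cos φ + φ·sin φ) = 16.218305
y = r_b·(sin φ − φ·cos φ) = 1.024173

x=16.218305 y=1.024173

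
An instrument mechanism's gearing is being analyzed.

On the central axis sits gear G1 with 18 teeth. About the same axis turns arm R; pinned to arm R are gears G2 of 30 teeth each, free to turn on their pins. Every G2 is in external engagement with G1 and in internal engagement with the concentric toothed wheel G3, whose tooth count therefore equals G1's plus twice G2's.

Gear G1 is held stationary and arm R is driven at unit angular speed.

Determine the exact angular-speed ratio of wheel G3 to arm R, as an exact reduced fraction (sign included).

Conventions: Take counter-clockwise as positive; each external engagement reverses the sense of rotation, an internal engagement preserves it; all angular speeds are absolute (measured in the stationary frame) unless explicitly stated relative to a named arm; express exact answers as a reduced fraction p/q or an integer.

topology: planetary set — G1 18T / G2 30T / G3 78T, arm = carrier (Willis)
ring teeth: 18 + 2·30 = 78
18(ω_sun−ω_arm) = −78(ω_ring−ω_arm),  ω_sun = 0, ω_arm = 1
ω_ring = 1 − (18/78)(0−1) = 16/13
ω_out/ω_in = 16/13

16/13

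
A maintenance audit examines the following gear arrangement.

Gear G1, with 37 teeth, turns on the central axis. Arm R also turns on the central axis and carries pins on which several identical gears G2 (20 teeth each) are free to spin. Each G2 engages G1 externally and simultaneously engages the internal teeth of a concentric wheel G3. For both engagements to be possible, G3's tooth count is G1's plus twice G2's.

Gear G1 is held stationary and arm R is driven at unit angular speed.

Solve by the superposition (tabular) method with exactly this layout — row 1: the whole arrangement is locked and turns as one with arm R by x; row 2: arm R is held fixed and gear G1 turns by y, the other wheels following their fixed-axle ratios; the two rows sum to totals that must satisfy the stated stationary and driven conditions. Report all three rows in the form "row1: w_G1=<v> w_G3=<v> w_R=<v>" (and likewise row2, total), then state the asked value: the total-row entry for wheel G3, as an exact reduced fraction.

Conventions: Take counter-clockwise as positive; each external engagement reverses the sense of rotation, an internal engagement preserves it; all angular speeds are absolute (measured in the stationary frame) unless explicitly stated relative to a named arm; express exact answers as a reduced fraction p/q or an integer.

planetary set (37T centre, 20T on arm, 77T internal) — Willis relation
row 1 — lock + rotate with arm: ω_sun = ω_ring = ω_arm = x
superposition row 2 [arm held]: sun y, ring −(37/77)·y, arm 0
boundary: total ω_sun = x + y = 0 and total ω_arm = x = 1  ⇒  y = -1, x = 1
row 2 ring = −(37/77)·(-1) = 37/77
totals (row 1 + row 2): sun 1 + (-1) = 0, ring 1 + 37/77 = 114/77, arm 1 + 0 = 1
asked cell (total, ring) = 114/77

row1: w_G1=1 w_G3=1 w_R=1
row2: w_G1=-1 w_G3=37/77 w_R=0
total: w_G1=0 w_G3=114/77 w_R=1
asked value: 114/77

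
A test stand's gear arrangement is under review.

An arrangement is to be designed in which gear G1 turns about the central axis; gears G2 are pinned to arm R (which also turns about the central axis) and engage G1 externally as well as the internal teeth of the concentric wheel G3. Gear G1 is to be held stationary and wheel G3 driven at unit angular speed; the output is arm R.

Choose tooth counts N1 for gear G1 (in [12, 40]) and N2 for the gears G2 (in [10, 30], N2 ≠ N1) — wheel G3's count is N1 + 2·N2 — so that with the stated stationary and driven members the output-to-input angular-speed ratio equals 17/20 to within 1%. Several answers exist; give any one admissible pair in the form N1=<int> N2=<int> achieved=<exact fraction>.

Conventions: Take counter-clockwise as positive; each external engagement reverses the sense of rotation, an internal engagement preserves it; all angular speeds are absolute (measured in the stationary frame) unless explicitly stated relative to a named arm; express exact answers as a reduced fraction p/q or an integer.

topology: planetary set — design target 17/20, arm = carrier (Willis)
Willis with ω_sun = 0: ω_arm/ω_ring = N3/(N1+N3); set equal to 17/20  ⇒  N3/N1 = (17/20)/(1 − 17/20) = 17/3
N3 = N1 + 2·N2  ⇒  N2/N1 = (N3/N1 − 1)/2 = (17/3 − 1)/2 = 7/3
smallest multiple with N1 ≥ 12 and N2 ≥ 10: k = 4  ⇒  N1 = 4·3 = 12, N2 = 4·7 = 28 (N1 ≤ 40, N2 ≤ 30, N2 ≠ N1 ✓), N3 = 12 + 2·28 = 68
check: N3/(N1+N3) with N1 = 12, N3 = 68 gives 17/20; |achieved − target| = 0 ≤ 17/2000 ✓

N1=12 N2=28 achieved=17/20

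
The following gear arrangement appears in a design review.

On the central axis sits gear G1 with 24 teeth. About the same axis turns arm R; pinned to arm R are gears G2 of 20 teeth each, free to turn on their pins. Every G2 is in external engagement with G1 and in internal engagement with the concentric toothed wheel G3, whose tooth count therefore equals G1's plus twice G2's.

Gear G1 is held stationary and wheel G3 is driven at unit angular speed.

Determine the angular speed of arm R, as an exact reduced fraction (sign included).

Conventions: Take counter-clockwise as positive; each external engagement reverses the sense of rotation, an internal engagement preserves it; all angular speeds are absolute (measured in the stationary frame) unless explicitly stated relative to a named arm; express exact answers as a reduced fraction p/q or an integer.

topology: planetary set — G1 24T / G2 20T / G3 64T, arm = carrier (Willis)
ring teeth: 24 + 2·20 = 64
24(ω_sun−ω_arm) = −64(ω_ring−ω_arm),  ω_sun = 0, ω_ring = 1
24(0−ω_arm) = −64(1−ω_arm)  ⇒  88·ω_arm = 64  ⇒  ω_arm = 8/11
exact speed ratio = 8/11

8/11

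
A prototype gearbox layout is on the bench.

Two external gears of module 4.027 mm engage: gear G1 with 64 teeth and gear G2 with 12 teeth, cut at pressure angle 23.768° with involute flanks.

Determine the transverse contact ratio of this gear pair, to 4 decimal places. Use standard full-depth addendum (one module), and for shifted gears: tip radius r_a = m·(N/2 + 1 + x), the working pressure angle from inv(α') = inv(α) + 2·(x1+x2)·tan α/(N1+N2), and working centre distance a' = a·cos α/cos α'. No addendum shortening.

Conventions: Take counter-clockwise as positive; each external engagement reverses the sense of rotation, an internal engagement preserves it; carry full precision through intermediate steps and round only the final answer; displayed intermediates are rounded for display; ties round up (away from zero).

1.4733

class = single-mesh tooth geometry [involute pair 64T × 12T, m = 4.027]
base radii: r_b1 = 117.934388, r_b2 = 22.112698
tip radii: r_a1 = 132.891000, r_a2 = 28.189000
no profile shift: α' = α, a' = a
action lengths: √(r_a1²−r_b1²) = 61.249474, √(r_a2²−r_b2²) = 17.482801
base pitch p_b = π·m·cos α = 11.578181
CR = (61.249474 + 17.482801 − 153.026000·sin 23.76800°)/11.578181 = 1.473250
contact ratio ≈ 1.4733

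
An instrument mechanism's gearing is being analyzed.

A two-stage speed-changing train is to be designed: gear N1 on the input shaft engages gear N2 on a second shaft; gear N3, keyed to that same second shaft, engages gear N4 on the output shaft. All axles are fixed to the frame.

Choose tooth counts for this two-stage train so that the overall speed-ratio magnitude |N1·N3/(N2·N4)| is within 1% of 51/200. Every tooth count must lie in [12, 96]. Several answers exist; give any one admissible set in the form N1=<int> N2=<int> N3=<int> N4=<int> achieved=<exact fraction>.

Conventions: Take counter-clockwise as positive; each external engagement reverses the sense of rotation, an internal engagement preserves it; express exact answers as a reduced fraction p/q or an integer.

N1=12 N2=16 N3=17 N4=50 achieved=51/200

2-stage fixed-axis compound train for ratio 51/200
target = 51/200 in lowest terms: an exact hit needs N1·N3 = k·51 and N2·N4 = k·200 for one integer k, every count in [12, 96]; additionally prefer no 1:1 stage (N1 ≠ N2, N3 ≠ N4)
k = 1…3: no 1:1-free in-range split of k·51 and k·200 into factor pairs; take k = 4
k = 4: N1·N3 = 204 = 12·17, N2·N4 = 800 = 16·50
achieved = 12·17/(16·50) = 51/200; |achieved − target| = 0 ≤ 51/20000 ✓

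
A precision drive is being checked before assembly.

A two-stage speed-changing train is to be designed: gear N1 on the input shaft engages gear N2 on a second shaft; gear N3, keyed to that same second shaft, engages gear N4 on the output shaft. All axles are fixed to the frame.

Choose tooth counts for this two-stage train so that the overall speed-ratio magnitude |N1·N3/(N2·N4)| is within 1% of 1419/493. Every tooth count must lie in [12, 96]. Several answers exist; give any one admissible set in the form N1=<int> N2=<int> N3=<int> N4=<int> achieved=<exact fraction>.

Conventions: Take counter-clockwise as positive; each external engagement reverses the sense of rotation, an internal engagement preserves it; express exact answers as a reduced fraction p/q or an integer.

2-stage fixed-axis compound train for ratio 1419/493
target = 1419/493 in lowest terms: an exact hit needs N1·N3 = k·1419 and N2·N4 = k·493 for one integer k, every count in [12, 96]; additionally prefer no 1:1 stage (N1 ≠ N2, N3 ≠ N4)
k = 1: N1·N3 = 1419 = 33·43, N2·N4 = 493 = 17·29
achieved = 33·43/(17·29) = 1419/493; |achieved − target| = 0 ≤ 1419/49300 ✓

N1=33 N2=17 N3=43 N4=29 achieved=1419/493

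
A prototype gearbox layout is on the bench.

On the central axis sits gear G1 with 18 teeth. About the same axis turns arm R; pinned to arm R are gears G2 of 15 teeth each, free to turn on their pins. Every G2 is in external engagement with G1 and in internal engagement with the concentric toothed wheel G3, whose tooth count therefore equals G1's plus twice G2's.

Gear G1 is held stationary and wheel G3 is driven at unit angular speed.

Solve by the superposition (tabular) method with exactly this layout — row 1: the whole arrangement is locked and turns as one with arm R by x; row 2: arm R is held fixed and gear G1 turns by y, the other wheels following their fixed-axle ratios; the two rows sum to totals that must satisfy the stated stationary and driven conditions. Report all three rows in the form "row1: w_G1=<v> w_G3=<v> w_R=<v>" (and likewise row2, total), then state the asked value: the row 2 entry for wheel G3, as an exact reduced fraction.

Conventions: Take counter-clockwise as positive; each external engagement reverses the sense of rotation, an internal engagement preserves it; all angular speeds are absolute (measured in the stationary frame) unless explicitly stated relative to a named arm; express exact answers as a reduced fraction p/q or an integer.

recognized (axles ride arm R): planetary set, 18/15/48 teeth
row 1: whole set turns with the arm by x
row 2 — arm fixed, fixed-axis ratios: sun y, ring −(18/48)·y, arm 0
boundary: total ω_sun = x + y = 0 and total ω_ring = x − (18/48)·y = 1  ⇒  y = -8/11, x = 8/11
row 2 ring = −(18/48)·(-8/11) = 3/11
totals (row 1 + row 2): sun 8/11 + (-8/11) = 0, ring 8/11 + 3/11 = 1, arm 8/11 + 0 = 8/11
asked cell (row2, ring) = 3/11

row1: w_G1=8/11 w_G3=8/11 w_R=8/11
row2: w_G1=-8/11 w_G3=3/11 w_R=0
total: w_G1=0 w_G3=1 w_R=8/11
asked value: 3/11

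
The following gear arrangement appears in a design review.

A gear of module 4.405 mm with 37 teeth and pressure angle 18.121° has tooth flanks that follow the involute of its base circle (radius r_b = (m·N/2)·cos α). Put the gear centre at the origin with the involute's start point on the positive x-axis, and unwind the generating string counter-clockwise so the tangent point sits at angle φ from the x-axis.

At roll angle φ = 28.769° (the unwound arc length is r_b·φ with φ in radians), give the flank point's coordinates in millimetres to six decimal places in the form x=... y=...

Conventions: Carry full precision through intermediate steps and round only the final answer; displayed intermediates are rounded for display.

topology: single-mesh involute geometry — m = 4.405, N = 37
pitch radius r_p = m·N/2 = 4.405·37/2 = 81.492500
base radius r_b = r_p·cos α = 81.492500·cos 18.121° = 77.450619
roll angle φ = 28.769° = 0.50211377 rad
x = r_b·(cos φ + φ·sin φ) = 86.607161
y = r_b·(sin φ − φ·cos φ) = 3.186552

x=86.607161 y=3.186552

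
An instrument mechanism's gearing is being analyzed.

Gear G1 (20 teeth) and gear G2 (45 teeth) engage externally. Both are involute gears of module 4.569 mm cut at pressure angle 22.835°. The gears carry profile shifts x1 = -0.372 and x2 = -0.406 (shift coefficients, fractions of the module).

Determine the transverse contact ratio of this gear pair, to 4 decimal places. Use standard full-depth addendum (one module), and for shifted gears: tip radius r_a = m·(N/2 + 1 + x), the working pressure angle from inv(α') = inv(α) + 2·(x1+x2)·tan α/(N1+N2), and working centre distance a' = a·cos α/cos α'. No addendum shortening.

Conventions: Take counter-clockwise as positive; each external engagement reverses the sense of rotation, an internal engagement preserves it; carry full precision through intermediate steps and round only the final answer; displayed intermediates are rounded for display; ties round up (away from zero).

1.8023

single-mesh involute tooth geometry (20T engaging 45T at module 4.569)
base radii: r_b1 = 42.109104, r_b2 = 94.745484
tip radii: r_a1 = 48.559332, r_a2 = 105.516486
inv(α') = inv(22.835°) + 2·(-0.372-0.406)·tan α/(20+45) = 0.01245434  ⇒  α' = 18.87309°
a' = a·cos α / cos α' = 148.4925·cos 22.835°/cos 18.87309° = 144.630294
action lengths: √(r_a1²−r_b1²) = 24.183302, √(r_a2²−r_b2²) = 46.443753
base pitch p_b = π·m·cos α = 13.228965
CR = (24.183302 + 46.443753 − 144.630294·sin 18.87309°)/13.228965 = 1.802336
contact ratio ≈ 1.8023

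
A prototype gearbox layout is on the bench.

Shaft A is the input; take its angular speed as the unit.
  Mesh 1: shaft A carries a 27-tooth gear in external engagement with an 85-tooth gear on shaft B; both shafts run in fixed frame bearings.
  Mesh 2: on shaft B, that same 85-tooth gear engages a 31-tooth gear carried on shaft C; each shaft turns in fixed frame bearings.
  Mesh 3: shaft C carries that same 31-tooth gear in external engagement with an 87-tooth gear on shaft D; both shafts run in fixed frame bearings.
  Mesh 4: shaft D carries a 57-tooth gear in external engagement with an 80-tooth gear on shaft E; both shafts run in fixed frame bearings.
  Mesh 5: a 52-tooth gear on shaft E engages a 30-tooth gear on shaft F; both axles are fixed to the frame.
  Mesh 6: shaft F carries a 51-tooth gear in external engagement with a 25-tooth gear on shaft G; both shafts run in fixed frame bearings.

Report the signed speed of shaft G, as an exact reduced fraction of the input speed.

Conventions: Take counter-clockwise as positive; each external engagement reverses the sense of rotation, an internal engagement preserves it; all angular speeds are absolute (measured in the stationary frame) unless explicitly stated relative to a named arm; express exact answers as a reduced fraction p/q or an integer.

6-mesh fixed-axis compound train (all bearings frame-fixed)
mesh 1 [27T→85T]: |ω|/ω_in = 1×27/85 = 27/85, sense flips to −
mesh 2 [85T→31T]: |ω|/ω_in = (27/85)×85/31 = 27/31, sense flips to +
mesh 3 [31T→87T]: |ω|/ω_in = (27/31)×31/87 = 9/29, sense flips to −
mesh 4 [57T→80T]: |ω|/ω_in = (9/29)×57/80 = 513/2320, sense flips to +
mesh 5 [52T→30T]: |ω|/ω_in = (513/2320)×52/30 = 2223/5800, sense flips to −
mesh 6 [51T→25T]: |ω|/ω_in = (2223/5800)×51/25 = 113373/145000, sense flips to +
signed output speed (× input speed) = 113373/145000

113373/145000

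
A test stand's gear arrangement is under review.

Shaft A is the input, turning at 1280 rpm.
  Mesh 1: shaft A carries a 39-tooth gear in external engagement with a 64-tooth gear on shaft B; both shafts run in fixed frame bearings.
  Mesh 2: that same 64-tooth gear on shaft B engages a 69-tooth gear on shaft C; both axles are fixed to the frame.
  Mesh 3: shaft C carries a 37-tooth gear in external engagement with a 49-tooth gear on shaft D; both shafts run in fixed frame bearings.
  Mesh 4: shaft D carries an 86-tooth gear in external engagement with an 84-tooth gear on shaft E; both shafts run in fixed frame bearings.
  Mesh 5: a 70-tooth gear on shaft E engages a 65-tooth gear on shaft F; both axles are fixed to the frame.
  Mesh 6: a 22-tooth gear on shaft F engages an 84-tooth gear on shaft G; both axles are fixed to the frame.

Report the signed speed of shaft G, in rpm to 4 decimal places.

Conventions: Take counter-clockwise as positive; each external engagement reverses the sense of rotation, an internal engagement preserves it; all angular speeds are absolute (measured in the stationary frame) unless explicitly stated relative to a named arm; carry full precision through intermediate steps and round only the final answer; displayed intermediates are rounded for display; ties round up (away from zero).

+157.7533 rpm

6-mesh fixed-axis compound train (all bearings frame-fixed)
mesh 1 [39T→64T]: ω = 1280.0000×39/64 = 780.0000 rpm, sense flips to −
mesh 2 [64T→69T]: ω = 780.0000×64/69 = 723.4783 rpm, sense flips to +
mesh 3 [37T→49T]: ω = 723.4783×37/49 = 546.2999 rpm, sense flips to −
mesh 4 [86T→84T]: ω = 546.2999×86/84 = 559.3071 rpm, sense flips to +
mesh 5 [70T→65T]: ω = 559.3071×70/65 = 602.3307 rpm, sense flips to −
mesh 6 [22T→84T]: ω = 602.3307×22/84 = 157.7533 rpm, sense flips to +
signed output speed = +157.7533 rpm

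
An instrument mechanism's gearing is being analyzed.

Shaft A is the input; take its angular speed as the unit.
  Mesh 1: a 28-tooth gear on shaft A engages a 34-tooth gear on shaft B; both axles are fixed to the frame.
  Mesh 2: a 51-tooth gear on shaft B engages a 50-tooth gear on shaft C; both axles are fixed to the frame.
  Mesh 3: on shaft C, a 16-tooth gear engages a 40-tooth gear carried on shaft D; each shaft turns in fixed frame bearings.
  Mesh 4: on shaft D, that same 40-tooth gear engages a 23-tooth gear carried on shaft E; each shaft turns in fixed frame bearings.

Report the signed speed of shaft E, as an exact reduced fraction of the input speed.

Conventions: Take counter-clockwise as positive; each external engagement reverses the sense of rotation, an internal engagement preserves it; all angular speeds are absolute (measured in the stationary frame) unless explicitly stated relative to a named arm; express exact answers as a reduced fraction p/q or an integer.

336/575

4-mesh fixed-axis compound train (all bearings frame-fixed)
mesh 1 [28T→34T]: |ω|/ω_in = 1×28/34 = 14/17, sense flips to −
mesh 2 [51T→50T]: |ω|/ω_in = (14/17)×51/50 = 21/25, sense flips to +
mesh 3 [16T→40T]: |ω|/ω_in = (21/25)×16/40 = 42/125, sense flips to −
mesh 4 [40T→23T]: |ω|/ω_in = (42/125)×40/23 = 336/575, sense flips to +
signed output speed (× input speed) = 336/575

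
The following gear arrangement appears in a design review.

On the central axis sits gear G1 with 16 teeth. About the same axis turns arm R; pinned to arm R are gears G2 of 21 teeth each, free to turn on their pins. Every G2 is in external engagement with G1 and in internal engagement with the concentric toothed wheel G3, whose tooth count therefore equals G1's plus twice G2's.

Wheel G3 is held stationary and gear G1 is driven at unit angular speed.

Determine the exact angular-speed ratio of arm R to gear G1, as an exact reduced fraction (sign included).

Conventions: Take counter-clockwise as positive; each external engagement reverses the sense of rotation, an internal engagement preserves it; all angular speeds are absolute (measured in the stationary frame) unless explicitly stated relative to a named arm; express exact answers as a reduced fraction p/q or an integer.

8/37

class = planetary set [G3 = 16+2·21 = 58; Willis about the carrier]
ring teeth: 16 + 2·21 = 58
16(ω_sun−ω_arm) = −58(ω_ring−ω_arm),  ω_ring = 0, ω_sun = 1
16(1−ω_arm) = −58(0−ω_arm)  ⇒  74·ω_arm = 16  ⇒  ω_arm = 8/37
ω_out/ω_in = 8/37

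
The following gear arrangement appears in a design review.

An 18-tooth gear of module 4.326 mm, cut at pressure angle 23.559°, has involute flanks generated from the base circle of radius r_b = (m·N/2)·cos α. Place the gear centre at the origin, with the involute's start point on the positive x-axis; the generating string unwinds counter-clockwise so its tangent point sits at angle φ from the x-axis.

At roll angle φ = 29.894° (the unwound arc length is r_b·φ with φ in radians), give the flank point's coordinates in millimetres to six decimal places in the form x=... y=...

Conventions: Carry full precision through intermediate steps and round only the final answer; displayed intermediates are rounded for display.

recognized (one wheel, involute flank): single-mesh tooth geometry, m = 4.326, N = 18
pitch radius r_p = m·N/2 = 4.326·18/2 = 38.934000
base radius r_b = r_p·cos α = 38.934000·cos 23.559° = 35.688811
roll angle φ = 29.894° = 0.52174873 rad
x = r_b·(cos φ + φ·sin φ) = 40.220824
y = r_b·(sin φ − φ·cos φ) = 1.644092

x=40.220824 y=1.644092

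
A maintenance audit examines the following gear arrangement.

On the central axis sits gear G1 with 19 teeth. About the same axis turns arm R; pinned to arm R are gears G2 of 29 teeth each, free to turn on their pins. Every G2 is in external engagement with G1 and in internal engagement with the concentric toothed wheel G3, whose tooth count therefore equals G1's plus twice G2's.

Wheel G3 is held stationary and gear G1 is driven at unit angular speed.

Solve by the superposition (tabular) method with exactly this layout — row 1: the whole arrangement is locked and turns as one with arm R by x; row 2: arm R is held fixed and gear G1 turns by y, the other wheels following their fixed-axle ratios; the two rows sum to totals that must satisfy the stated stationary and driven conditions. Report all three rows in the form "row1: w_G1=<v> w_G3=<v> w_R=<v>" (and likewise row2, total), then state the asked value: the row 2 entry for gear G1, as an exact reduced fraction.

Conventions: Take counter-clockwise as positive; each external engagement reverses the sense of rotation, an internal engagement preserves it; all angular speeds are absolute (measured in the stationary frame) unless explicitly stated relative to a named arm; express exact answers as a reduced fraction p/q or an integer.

row1: w_G1=19/96 w_G3=19/96 w_R=19/96
row2: w_G1=77/96 w_G3=-19/96 w_R=0
total: w_G1=1 w_G3=0 w_R=19/96
asked value: 77/96

topology: planetary set — G1 19T / G2 29T / G3 77T, arm = carrier (Willis)
row 1: whole set turns with the arm by x
row 2: sun turns y, ring = −(19/77)·y, arm 0
boundary: total ω_ring = x − (19/77)·y = 0 and total ω_sun = x + y = 1  ⇒  y = 77/96, x = 19/96
row 2 ring = −(19/77)·77/96 = -19/96
totals (row 1 + row 2): sun 19/96 + 77/96 = 1, ring 19/96 + (-19/96) = 0, arm 19/96 + 0 = 19/96
asked cell (row2, sun) = 77/96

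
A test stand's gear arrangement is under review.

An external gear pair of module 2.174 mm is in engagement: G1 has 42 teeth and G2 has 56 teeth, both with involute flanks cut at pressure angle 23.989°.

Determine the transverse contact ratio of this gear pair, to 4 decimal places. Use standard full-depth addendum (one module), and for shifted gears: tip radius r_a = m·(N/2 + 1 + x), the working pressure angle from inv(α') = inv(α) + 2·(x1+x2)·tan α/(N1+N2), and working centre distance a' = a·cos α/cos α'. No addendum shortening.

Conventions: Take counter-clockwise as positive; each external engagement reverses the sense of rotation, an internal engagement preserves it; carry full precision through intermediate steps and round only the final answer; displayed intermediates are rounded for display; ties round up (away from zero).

1.5691

topology: single-mesh involute geometry — m = 2.174, 42T/56T pair
base radii: r_b1 = 41.710569, r_b2 = 55.614091
tip radii: r_a1 = 47.828000, r_a2 = 63.046000
no profile shift: α' = α, a' = a
action lengths: √(r_a1²−r_b1²) = 23.403975, √(r_a2²−r_b2²) = 29.696312
base pitch p_b = π·m·cos α = 6.239886
CR = (23.403975 + 29.696312 − 106.526000·sin 23.98900°)/6.239886 = 1.569090
contact ratio ≈ 1.5691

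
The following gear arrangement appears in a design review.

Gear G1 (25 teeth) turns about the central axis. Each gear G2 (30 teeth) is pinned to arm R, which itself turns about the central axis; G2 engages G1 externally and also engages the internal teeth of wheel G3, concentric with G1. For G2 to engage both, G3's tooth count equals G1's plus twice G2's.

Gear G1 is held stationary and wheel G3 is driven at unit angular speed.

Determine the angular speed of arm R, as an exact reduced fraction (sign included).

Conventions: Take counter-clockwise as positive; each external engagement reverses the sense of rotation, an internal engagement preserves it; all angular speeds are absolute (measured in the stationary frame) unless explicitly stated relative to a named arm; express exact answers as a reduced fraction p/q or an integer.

17/22

class = planetary set [G3 = 25+2·30 = 85; Willis about the carrier]
ring teeth: 25 + 2·30 = 85
25(ω_sun−ω_arm) = −85(ω_ring−ω_arm),  ω_sun = 0, ω_ring = 1
25(0−ω_arm) = −85(1−ω_arm)  ⇒  110·ω_arm = 85  ⇒  ω_arm = 17/22
exact speed ratio = 17/22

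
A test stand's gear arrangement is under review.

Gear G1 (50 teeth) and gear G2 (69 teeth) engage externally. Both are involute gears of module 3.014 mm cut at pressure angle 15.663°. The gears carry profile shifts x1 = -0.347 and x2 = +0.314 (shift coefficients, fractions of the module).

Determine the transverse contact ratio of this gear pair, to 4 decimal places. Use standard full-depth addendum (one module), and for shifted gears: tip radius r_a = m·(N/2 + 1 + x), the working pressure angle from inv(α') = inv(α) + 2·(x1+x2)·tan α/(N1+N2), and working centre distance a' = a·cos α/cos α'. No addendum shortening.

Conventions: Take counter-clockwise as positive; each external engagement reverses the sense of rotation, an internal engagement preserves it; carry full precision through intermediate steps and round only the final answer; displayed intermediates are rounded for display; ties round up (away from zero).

single-mesh involute tooth geometry (50T engaging 69T at module 3.014)
base radii: r_b1 = 72.551975, r_b2 = 100.121726
tip radii: r_a1 = 77.318142, r_a2 = 107.943396
inv(α') = inv(15.663°) + 2·(-0.347+0.314)·tan α/(50+69) = 0.00686422  ⇒  α' = 15.54879°
a' = a·cos α / cos α' = 179.3330·cos 15.663°/cos 15.54879° = 179.233184
action lengths: √(r_a1²−r_b1²) = 26.726504, √(r_a2²−r_b2²) = 40.341254
base pitch p_b = π·m·cos α = 9.117150
CR = (26.726504 + 40.341254 − 179.233184·sin 15.54879°)/9.117150 = 2.086475
contact ratio ≈ 2.0865

2.0865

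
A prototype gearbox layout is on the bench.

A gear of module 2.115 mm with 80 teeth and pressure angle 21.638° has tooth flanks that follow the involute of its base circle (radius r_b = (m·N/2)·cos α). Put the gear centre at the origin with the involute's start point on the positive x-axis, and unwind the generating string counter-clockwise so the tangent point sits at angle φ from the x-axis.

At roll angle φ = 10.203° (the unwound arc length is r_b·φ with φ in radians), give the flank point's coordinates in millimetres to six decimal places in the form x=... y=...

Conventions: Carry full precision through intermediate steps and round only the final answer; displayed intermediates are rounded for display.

x=79.875404 y=0.147554

recognized (one wheel, involute flank): single-mesh tooth geometry, m = 2.115, N = 80
pitch radius r_p = m·N/2 = 2.115·80/2 = 84.600000
base radius r_b = r_p·cos α = 84.600000·cos 21.638° = 78.638418
roll angle φ = 10.203° = 0.17807594 rad
x = r_b·(cos φ + φ·sin φ) = 79.875404
y = r_b·(sin φ − φ·cos φ) = 0.147554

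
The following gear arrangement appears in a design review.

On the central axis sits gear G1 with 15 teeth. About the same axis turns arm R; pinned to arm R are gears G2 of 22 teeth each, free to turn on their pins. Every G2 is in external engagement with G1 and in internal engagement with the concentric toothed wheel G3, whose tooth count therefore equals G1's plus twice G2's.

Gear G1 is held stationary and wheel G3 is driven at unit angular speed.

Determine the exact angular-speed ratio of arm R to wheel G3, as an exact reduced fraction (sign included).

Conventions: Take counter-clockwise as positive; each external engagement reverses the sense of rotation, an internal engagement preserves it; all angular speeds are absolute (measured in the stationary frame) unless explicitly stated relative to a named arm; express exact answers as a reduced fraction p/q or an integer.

59/74

class = planetary set [G3 = 15+2·22 = 59; Willis about the carrier]
ring teeth: 15 + 2·22 = 59
15(ω_sun−ω_arm) = −59(ω_ring−ω_arm),  ω_sun = 0, ω_ring = 1
15(0−ω_arm) = −59(1−ω_arm)  ⇒  74·ω_arm = 59  ⇒  ω_arm = 59/74
ω_out/ω_in = 59/74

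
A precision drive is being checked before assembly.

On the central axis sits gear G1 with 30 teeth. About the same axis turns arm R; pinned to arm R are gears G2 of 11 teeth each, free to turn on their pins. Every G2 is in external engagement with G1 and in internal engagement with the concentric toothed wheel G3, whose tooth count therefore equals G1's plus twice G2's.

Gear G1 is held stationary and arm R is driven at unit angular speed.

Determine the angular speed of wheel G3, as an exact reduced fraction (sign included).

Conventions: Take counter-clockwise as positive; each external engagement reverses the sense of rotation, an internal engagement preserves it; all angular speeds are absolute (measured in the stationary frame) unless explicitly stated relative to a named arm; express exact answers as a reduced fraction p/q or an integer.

topology: planetary set — G1 30T / G2 11T / G3 52T, arm = carrier (Willis)
ring teeth: 30 + 2·11 = 52
30(ω_sun−ω_arm) = −52(ω_ring−ω_arm),  ω_sun = 0, ω_arm = 1
ω_ring = 1 − (30/52)(0−1) = 41/26
exact speed ratio = 41/26

41/26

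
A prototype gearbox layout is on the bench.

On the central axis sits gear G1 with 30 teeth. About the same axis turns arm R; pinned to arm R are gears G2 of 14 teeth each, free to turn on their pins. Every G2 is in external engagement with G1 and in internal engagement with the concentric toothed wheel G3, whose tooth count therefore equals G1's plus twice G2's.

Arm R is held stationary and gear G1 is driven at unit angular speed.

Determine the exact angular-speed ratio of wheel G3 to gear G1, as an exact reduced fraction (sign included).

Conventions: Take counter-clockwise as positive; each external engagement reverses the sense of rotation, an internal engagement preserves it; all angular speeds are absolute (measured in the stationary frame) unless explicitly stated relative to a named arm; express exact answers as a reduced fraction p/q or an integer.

planetary set (30T centre, 14T on arm, 58T internal) — Willis relation
ring teeth: 30 + 2·14 = 58
30(ω_sun−ω_arm) = −58(ω_ring−ω_arm),  ω_arm = 0, ω_sun = 1
ω_ring = 0 − (30/58)(1−0) = -15/29
ω_out/ω_in = -15/29

-15/29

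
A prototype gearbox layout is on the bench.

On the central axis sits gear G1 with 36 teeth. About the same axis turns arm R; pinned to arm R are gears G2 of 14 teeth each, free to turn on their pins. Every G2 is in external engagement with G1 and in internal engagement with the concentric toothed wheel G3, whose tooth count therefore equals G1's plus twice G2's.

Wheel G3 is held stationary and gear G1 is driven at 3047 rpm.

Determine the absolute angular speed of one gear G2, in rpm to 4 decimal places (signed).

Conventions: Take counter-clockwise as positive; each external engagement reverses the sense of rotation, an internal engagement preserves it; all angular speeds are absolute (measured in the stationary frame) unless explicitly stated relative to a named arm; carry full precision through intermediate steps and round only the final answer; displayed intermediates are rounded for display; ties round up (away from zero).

topology: planetary set — G1 36T / G2 14T / G3 64T, arm = carrier (Willis)
normalise by the input: solve with ω_sun = 1, then scale by 3047 rpm
ring teeth: 36 + 2·14 = 64
36(ω_sun−ω_arm) = −64(ω_ring−ω_arm),  ω_ring = 0, ω_sun = 1
36(1−ω_arm) = −64(0−ω_arm)  ⇒  100·ω_arm = 36  ⇒  ω_arm = 9/25
sun–planet mesh: 36·(1−9/25) = −14·(ω_p−ω_arm)  ⇒  ω_p−ω_arm = -288/175
ω_p = 9/25 − 288/175 = -9/7
scale: ω_p = -9/7 × 3047 rpm = -3917.5714 rpm

-3917.5714 rpm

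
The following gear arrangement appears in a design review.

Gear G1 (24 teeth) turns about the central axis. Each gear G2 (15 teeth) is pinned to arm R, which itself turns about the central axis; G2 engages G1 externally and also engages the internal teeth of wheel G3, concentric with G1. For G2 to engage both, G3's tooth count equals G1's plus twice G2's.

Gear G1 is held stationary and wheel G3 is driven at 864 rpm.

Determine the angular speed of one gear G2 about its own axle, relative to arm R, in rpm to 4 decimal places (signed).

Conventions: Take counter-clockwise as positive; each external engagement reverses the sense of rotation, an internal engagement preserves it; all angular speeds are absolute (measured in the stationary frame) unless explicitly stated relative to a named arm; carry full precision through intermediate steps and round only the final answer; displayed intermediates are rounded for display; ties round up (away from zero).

class = planetary set [G3 = 24+2·15 = 54; Willis about the carrier]
normalise by the input: solve with ω_ring = 1, then scale by 864 rpm
ring teeth: 24 + 2·15 = 54
24(ω_sun−ω_arm) = −54(ω_ring−ω_arm),  ω_sun = 0, ω_ring = 1
24(0−ω_arm) = −54(1−ω_arm)  ⇒  78·ω_arm = 54  ⇒  ω_arm = 9/13
sun–planet mesh: 24·(0−9/13) = −15·(ω_p−ω_arm)  ⇒  ω_p−ω_arm = 72/65
scale: ω_p−ω_arm = 72/65 × 864 rpm = +957.0462 rpm

+957.0462 rpm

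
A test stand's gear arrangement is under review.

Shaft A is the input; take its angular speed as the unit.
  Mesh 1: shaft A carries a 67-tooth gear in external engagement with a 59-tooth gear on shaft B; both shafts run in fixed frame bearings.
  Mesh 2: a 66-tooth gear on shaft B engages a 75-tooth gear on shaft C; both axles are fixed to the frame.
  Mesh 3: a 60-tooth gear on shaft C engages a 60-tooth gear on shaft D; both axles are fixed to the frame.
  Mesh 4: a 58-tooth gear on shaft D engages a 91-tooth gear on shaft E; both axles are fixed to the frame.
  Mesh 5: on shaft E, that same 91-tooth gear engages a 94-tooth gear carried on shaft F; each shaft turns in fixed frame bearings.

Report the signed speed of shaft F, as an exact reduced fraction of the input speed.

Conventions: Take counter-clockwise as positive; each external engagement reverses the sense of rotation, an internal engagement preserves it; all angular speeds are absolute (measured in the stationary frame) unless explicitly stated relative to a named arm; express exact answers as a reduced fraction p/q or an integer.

5-mesh fixed-axis compound train (all bearings frame-fixed)
mesh 1 [67T→59T]: |ω|/ω_in = 1×67/59 = 67/59, sense flips to −
mesh 2 [66T→75T]: |ω|/ω_in = (67/59)×66/75 = 1474/1475, sense flips to +
mesh 3 [60T→60T]: |ω|/ω_in = (1474/1475)×60/60 = 1474/1475, sense flips to −
mesh 4 [58T→91T]: |ω|/ω_in = (1474/1475)×58/91 = 85492/134225, sense flips to +
mesh 5 [91T→94T]: |ω|/ω_in = (85492/134225)×91/94 = 42746/69325, sense flips to −
signed output speed (× input speed) = -42746/69325

-42746/69325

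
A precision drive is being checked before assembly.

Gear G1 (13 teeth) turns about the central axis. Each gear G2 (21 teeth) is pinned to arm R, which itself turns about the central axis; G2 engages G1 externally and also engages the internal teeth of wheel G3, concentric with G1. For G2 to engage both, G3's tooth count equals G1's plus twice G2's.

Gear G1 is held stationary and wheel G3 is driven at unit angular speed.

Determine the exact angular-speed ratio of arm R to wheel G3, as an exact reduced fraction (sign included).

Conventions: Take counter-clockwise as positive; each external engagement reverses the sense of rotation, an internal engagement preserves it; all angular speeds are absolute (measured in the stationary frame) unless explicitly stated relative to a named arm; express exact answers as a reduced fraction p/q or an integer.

55/68

topology: planetary set — G1 13T / G2 21T / G3 55T, arm = carrier (Willis)
ring teeth: 13 + 2·21 = 55
13(ω_sun−ω_arm) = −55(ω_ring−ω_arm),  ω_sun = 0, ω_ring = 1
13(0−ω_arm) = −55(1−ω_arm)  ⇒  68·ω_arm = 55  ⇒  ω_arm = 55/68
ω_out/ω_in = 55/68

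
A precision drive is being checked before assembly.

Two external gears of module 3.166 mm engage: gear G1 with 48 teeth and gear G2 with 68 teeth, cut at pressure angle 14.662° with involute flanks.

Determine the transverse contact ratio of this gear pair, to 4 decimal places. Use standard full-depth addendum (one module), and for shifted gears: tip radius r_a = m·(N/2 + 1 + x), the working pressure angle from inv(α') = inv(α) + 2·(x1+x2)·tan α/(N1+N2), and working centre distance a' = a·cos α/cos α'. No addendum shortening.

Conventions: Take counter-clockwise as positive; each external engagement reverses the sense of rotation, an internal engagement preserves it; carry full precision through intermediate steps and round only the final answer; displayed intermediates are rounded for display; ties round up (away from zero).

2.1546

recognized (one external pair, fixed centres): single-mesh tooth geometry, m = 3.166, N1 = 48, N2 = 68
base radii: r_b1 = 73.509645, r_b2 = 104.138663
tip radii: r_a1 = 79.150000, r_a2 = 110.810000
no profile shift: α' = α, a' = a
action lengths: √(r_a1²−r_b1²) = 29.343732, √(r_a2²−r_b2²) = 37.868125
base pitch p_b = π·m·cos α = 9.622390
CR = (29.343732 + 37.868125 − 183.628000·sin 14.66200°)/9.622390 = 2.154621
contact ratio ≈ 2.1546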